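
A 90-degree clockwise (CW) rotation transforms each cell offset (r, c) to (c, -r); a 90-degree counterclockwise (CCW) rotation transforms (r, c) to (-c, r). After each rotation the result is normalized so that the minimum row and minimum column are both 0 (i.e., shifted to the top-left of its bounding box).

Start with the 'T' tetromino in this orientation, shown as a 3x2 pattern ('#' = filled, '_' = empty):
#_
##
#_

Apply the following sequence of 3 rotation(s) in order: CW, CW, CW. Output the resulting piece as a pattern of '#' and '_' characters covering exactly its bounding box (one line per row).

Start:
#_
##
#_
After rotation 1 (CW):
###
_#_
After rotation 2 (CW):
_#
##
_#
After rotation 3 (CW):
_#_
###

Answer: _#_
###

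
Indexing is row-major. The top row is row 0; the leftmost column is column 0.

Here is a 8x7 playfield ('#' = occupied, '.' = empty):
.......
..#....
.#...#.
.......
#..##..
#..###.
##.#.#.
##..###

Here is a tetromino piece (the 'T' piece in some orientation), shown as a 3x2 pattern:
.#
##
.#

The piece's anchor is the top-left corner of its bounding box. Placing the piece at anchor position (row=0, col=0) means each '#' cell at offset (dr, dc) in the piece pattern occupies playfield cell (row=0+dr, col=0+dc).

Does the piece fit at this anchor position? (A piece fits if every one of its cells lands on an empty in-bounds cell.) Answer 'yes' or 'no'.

Check each piece cell at anchor (0, 0):
  offset (0,1) -> (0,1): empty -> OK
  offset (1,0) -> (1,0): empty -> OK
  offset (1,1) -> (1,1): empty -> OK
  offset (2,1) -> (2,1): occupied ('#') -> FAIL
All cells valid: no

Answer: no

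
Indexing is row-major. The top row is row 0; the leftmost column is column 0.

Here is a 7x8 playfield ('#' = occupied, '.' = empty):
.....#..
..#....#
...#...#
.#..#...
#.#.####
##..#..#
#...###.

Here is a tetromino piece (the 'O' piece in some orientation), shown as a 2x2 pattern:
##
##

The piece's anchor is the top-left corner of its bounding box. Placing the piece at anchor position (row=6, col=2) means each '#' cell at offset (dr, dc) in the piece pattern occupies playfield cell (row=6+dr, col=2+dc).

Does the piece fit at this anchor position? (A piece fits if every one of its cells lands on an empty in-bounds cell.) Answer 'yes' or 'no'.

Answer: no

Derivation:
Check each piece cell at anchor (6, 2):
  offset (0,0) -> (6,2): empty -> OK
  offset (0,1) -> (6,3): empty -> OK
  offset (1,0) -> (7,2): out of bounds -> FAIL
  offset (1,1) -> (7,3): out of bounds -> FAIL
All cells valid: no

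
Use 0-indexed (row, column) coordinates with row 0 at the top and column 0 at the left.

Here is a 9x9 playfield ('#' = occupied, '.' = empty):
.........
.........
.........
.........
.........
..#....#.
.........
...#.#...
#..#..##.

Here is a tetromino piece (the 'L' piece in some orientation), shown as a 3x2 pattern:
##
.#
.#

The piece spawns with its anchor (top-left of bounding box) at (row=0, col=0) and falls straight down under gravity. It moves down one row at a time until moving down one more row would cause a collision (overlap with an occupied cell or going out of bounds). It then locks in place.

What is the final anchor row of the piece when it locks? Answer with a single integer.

Spawn at (row=0, col=0). Try each row:
  row 0: fits
  row 1: fits
  row 2: fits
  row 3: fits
  row 4: fits
  row 5: fits
  row 6: fits
  row 7: blocked -> lock at row 6

Answer: 6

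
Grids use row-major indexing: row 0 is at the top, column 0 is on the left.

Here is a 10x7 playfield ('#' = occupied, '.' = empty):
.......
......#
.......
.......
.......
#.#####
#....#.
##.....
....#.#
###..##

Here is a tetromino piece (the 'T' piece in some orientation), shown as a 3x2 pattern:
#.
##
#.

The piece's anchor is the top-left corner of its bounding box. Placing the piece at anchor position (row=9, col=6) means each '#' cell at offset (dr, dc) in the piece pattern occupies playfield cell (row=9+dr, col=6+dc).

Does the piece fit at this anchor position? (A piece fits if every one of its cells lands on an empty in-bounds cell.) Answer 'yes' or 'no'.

Answer: no

Derivation:
Check each piece cell at anchor (9, 6):
  offset (0,0) -> (9,6): occupied ('#') -> FAIL
  offset (1,0) -> (10,6): out of bounds -> FAIL
  offset (1,1) -> (10,7): out of bounds -> FAIL
  offset (2,0) -> (11,6): out of bounds -> FAIL
All cells valid: no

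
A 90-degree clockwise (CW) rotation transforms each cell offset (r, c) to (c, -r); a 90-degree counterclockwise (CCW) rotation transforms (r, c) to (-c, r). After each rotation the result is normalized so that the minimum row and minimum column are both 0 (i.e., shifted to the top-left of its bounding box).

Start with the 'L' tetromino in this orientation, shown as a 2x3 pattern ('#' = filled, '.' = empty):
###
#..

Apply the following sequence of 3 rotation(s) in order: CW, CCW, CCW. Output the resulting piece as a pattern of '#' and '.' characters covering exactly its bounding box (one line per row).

Answer: #.
#.
##

Derivation:
Start:
###
#..
After rotation 1 (CW):
##
.#
.#
After rotation 2 (CCW):
###
#..
After rotation 3 (CCW):
#.
#.
##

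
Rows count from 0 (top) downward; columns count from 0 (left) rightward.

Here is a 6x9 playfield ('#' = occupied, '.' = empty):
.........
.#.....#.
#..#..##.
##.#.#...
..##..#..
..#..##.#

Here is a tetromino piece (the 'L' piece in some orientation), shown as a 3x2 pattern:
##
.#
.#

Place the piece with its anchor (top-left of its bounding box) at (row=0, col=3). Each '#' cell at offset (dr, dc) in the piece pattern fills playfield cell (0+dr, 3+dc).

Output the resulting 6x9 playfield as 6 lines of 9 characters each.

Answer: ...##....
.#..#..#.
#..##.##.
##.#.#...
..##..#..
..#..##.#

Derivation:
Fill (0+0,3+0) = (0,3)
Fill (0+0,3+1) = (0,4)
Fill (0+1,3+1) = (1,4)
Fill (0+2,3+1) = (2,4)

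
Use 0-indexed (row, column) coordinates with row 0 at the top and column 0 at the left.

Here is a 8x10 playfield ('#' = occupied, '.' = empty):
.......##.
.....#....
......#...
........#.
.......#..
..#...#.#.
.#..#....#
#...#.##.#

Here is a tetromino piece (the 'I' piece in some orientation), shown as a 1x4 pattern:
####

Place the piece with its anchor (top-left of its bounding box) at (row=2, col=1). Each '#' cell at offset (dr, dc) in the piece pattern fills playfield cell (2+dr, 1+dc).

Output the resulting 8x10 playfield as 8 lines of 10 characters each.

Fill (2+0,1+0) = (2,1)
Fill (2+0,1+1) = (2,2)
Fill (2+0,1+2) = (2,3)
Fill (2+0,1+3) = (2,4)

Answer: .......##.
.....#....
.####.#...
........#.
.......#..
..#...#.#.
.#..#....#
#...#.##.#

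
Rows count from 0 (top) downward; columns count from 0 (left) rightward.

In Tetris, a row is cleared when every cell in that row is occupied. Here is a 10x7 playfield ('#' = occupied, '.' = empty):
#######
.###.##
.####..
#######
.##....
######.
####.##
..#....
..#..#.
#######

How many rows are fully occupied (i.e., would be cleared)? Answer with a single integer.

Check each row:
  row 0: 0 empty cells -> FULL (clear)
  row 1: 2 empty cells -> not full
  row 2: 3 empty cells -> not full
  row 3: 0 empty cells -> FULL (clear)
  row 4: 5 empty cells -> not full
  row 5: 1 empty cell -> not full
  row 6: 1 empty cell -> not full
  row 7: 6 empty cells -> not full
  row 8: 5 empty cells -> not full
  row 9: 0 empty cells -> FULL (clear)
Total rows cleared: 3

Answer: 3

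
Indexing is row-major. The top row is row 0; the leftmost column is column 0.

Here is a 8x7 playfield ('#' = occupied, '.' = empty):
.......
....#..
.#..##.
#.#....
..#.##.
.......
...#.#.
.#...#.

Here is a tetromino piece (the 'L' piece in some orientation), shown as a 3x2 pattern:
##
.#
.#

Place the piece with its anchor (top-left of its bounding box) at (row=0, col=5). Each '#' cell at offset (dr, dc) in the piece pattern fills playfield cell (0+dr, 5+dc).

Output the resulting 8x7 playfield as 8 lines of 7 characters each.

Fill (0+0,5+0) = (0,5)
Fill (0+0,5+1) = (0,6)
Fill (0+1,5+1) = (1,6)
Fill (0+2,5+1) = (2,6)

Answer: .....##
....#.#
.#..###
#.#....
..#.##.
.......
...#.#.
.#...#.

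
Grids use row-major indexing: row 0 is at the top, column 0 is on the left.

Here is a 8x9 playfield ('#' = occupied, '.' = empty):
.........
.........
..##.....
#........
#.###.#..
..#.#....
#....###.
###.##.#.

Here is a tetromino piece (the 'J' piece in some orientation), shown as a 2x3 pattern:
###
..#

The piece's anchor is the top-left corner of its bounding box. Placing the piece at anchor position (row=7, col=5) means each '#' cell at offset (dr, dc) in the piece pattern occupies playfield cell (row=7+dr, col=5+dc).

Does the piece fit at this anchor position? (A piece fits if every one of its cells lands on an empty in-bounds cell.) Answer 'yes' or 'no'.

Answer: no

Derivation:
Check each piece cell at anchor (7, 5):
  offset (0,0) -> (7,5): occupied ('#') -> FAIL
  offset (0,1) -> (7,6): empty -> OK
  offset (0,2) -> (7,7): occupied ('#') -> FAIL
  offset (1,2) -> (8,7): out of bounds -> FAIL
All cells valid: no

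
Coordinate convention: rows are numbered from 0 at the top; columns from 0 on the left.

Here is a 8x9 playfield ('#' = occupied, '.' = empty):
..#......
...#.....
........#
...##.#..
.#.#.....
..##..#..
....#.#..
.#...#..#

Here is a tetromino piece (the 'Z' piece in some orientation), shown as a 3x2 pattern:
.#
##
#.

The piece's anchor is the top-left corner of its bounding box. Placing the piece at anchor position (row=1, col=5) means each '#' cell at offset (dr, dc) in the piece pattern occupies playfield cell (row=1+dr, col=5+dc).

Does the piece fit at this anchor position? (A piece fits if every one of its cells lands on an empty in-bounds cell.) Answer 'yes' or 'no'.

Check each piece cell at anchor (1, 5):
  offset (0,1) -> (1,6): empty -> OK
  offset (1,0) -> (2,5): empty -> OK
  offset (1,1) -> (2,6): empty -> OK
  offset (2,0) -> (3,5): empty -> OK
All cells valid: yes

Answer: yes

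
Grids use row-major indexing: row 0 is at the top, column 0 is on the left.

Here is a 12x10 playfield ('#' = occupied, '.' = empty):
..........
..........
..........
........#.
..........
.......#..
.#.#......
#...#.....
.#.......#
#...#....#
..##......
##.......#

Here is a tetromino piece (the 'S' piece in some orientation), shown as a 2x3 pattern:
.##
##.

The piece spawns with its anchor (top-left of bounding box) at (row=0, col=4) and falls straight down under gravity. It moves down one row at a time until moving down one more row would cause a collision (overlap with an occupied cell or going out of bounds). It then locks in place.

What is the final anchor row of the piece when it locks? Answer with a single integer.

Answer: 5

Derivation:
Spawn at (row=0, col=4). Try each row:
  row 0: fits
  row 1: fits
  row 2: fits
  row 3: fits
  row 4: fits
  row 5: fits
  row 6: blocked -> lock at row 5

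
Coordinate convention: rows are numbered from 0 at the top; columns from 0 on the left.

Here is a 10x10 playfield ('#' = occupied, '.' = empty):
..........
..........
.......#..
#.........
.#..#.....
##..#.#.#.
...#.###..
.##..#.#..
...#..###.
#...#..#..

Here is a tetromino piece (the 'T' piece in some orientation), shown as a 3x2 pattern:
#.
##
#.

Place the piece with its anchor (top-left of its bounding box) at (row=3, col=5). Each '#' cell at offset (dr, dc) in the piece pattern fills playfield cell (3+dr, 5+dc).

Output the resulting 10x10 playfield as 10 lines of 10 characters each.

Fill (3+0,5+0) = (3,5)
Fill (3+1,5+0) = (4,5)
Fill (3+1,5+1) = (4,6)
Fill (3+2,5+0) = (5,5)

Answer: ..........
..........
.......#..
#....#....
.#..###...
##..###.#.
...#.###..
.##..#.#..
...#..###.
#...#..#..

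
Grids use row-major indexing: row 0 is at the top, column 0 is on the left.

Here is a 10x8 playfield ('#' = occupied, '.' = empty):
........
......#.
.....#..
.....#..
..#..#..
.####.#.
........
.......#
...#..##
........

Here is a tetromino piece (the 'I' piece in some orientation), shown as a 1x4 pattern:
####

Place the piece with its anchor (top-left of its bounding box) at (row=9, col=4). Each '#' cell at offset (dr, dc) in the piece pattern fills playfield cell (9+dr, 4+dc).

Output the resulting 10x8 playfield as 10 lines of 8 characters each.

Fill (9+0,4+0) = (9,4)
Fill (9+0,4+1) = (9,5)
Fill (9+0,4+2) = (9,6)
Fill (9+0,4+3) = (9,7)

Answer: ........
......#.
.....#..
.....#..
..#..#..
.####.#.
........
.......#
...#..##
....####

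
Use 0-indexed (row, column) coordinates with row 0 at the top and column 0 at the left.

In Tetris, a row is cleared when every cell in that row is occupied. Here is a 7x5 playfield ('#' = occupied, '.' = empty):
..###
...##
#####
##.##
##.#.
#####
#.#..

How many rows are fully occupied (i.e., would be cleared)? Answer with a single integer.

Answer: 2

Derivation:
Check each row:
  row 0: 2 empty cells -> not full
  row 1: 3 empty cells -> not full
  row 2: 0 empty cells -> FULL (clear)
  row 3: 1 empty cell -> not full
  row 4: 2 empty cells -> not full
  row 5: 0 empty cells -> FULL (clear)
  row 6: 3 empty cells -> not full
Total rows cleared: 2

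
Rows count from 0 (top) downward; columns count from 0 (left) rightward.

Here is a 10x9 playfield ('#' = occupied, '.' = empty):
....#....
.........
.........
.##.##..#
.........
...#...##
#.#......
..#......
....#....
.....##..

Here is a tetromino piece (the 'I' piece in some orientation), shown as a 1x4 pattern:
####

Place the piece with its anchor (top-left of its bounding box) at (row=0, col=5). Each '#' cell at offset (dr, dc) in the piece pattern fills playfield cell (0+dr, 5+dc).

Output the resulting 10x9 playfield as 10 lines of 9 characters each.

Fill (0+0,5+0) = (0,5)
Fill (0+0,5+1) = (0,6)
Fill (0+0,5+2) = (0,7)
Fill (0+0,5+3) = (0,8)

Answer: ....#####
.........
.........
.##.##..#
.........
...#...##
#.#......
..#......
....#....
.....##..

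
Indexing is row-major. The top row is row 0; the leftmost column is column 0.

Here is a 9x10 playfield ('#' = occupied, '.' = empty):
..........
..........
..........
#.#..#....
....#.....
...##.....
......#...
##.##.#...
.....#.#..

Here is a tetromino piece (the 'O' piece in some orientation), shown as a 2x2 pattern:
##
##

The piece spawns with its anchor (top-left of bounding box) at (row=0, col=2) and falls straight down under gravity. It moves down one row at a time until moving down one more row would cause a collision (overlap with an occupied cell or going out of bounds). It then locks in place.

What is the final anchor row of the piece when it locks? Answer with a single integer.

Spawn at (row=0, col=2). Try each row:
  row 0: fits
  row 1: fits
  row 2: blocked -> lock at row 1

Answer: 1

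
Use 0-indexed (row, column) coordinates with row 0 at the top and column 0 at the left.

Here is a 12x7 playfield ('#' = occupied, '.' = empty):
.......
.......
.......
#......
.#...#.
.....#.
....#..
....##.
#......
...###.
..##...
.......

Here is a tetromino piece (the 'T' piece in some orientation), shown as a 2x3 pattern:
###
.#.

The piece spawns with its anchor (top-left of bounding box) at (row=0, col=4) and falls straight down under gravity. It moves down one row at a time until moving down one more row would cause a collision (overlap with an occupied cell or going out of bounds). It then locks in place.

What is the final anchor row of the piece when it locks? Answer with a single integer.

Spawn at (row=0, col=4). Try each row:
  row 0: fits
  row 1: fits
  row 2: fits
  row 3: blocked -> lock at row 2

Answer: 2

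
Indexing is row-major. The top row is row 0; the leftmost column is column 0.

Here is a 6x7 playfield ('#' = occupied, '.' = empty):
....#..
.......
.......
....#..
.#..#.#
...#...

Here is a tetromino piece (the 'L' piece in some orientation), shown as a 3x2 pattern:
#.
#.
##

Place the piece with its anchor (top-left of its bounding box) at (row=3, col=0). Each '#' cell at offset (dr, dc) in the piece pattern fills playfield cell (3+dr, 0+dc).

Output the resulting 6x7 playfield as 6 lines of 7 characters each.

Answer: ....#..
.......
.......
#...#..
##..#.#
##.#...

Derivation:
Fill (3+0,0+0) = (3,0)
Fill (3+1,0+0) = (4,0)
Fill (3+2,0+0) = (5,0)
Fill (3+2,0+1) = (5,1)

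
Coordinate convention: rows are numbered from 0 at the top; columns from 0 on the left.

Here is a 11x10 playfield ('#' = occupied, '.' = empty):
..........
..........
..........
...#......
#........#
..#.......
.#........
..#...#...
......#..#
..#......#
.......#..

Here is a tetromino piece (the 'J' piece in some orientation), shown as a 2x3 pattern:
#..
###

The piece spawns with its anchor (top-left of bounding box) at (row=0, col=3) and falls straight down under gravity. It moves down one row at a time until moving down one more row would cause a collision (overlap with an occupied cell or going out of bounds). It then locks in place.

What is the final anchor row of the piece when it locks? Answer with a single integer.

Spawn at (row=0, col=3). Try each row:
  row 0: fits
  row 1: fits
  row 2: blocked -> lock at row 1

Answer: 1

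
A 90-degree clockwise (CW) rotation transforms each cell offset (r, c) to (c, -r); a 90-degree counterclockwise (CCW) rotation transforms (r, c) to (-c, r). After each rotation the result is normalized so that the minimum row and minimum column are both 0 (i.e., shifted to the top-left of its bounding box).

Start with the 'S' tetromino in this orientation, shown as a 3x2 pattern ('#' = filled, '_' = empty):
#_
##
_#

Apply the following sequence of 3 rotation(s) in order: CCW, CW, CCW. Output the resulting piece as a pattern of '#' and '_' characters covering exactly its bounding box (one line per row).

Answer: _##
##_

Derivation:
Start:
#_
##
_#
After rotation 1 (CCW):
_##
##_
After rotation 2 (CW):
#_
##
_#
After rotation 3 (CCW):
_##
##_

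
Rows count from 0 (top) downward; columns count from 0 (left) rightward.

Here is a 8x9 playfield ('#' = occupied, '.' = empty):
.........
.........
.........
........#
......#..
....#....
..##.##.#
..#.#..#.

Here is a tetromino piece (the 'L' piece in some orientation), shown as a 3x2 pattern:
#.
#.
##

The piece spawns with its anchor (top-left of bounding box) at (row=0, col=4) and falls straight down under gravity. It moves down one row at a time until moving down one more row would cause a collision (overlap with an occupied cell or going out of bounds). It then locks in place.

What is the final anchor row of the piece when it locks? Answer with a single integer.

Answer: 2

Derivation:
Spawn at (row=0, col=4). Try each row:
  row 0: fits
  row 1: fits
  row 2: fits
  row 3: blocked -> lock at row 2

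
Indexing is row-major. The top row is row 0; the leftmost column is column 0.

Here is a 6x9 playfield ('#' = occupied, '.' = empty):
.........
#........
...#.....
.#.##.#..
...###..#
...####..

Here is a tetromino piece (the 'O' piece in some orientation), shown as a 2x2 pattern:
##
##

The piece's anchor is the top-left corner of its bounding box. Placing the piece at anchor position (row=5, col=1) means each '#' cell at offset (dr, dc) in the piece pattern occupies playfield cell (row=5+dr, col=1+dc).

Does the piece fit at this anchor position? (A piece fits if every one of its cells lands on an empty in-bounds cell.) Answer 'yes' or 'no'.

Check each piece cell at anchor (5, 1):
  offset (0,0) -> (5,1): empty -> OK
  offset (0,1) -> (5,2): empty -> OK
  offset (1,0) -> (6,1): out of bounds -> FAIL
  offset (1,1) -> (6,2): out of bounds -> FAIL
All cells valid: no

Answer: no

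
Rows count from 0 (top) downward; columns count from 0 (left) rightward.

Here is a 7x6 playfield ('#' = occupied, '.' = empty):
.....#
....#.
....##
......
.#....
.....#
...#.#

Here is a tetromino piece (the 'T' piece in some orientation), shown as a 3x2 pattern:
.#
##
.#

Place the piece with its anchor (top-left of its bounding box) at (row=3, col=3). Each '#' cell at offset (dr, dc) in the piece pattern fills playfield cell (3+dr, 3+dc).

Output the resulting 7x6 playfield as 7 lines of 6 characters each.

Answer: .....#
....#.
....##
....#.
.#.##.
....##
...#.#

Derivation:
Fill (3+0,3+1) = (3,4)
Fill (3+1,3+0) = (4,3)
Fill (3+1,3+1) = (4,4)
Fill (3+2,3+1) = (5,4)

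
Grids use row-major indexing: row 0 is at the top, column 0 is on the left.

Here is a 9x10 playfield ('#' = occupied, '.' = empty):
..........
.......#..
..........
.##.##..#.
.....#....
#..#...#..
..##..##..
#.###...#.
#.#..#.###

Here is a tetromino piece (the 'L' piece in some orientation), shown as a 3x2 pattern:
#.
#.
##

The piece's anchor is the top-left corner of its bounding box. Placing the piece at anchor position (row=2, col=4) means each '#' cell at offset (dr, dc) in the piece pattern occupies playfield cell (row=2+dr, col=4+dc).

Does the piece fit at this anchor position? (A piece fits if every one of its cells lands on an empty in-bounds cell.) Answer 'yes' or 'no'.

Check each piece cell at anchor (2, 4):
  offset (0,0) -> (2,4): empty -> OK
  offset (1,0) -> (3,4): occupied ('#') -> FAIL
  offset (2,0) -> (4,4): empty -> OK
  offset (2,1) -> (4,5): occupied ('#') -> FAIL
All cells valid: no

Answer: no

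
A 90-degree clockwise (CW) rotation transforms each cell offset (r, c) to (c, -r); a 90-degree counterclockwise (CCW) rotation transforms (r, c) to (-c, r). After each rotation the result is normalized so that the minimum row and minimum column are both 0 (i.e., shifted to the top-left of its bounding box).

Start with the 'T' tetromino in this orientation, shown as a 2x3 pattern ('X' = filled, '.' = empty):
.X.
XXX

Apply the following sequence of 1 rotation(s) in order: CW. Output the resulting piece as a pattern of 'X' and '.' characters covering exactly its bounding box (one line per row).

Answer: X.
XX
X.

Derivation:
Start:
.X.
XXX
After rotation 1 (CW):
X.
XX
X.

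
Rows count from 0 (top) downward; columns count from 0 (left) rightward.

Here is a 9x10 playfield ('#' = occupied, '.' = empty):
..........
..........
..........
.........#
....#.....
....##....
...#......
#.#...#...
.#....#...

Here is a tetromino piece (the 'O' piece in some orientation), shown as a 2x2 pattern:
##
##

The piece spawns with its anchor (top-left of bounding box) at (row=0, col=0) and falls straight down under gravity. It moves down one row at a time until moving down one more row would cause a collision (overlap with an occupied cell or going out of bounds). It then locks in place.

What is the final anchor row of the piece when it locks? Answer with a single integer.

Answer: 5

Derivation:
Spawn at (row=0, col=0). Try each row:
  row 0: fits
  row 1: fits
  row 2: fits
  row 3: fits
  row 4: fits
  row 5: fits
  row 6: blocked -> lock at row 5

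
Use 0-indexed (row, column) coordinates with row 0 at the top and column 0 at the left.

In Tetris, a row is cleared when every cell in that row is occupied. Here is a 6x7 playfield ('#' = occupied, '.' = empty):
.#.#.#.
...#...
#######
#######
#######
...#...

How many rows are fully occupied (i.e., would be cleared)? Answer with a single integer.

Check each row:
  row 0: 4 empty cells -> not full
  row 1: 6 empty cells -> not full
  row 2: 0 empty cells -> FULL (clear)
  row 3: 0 empty cells -> FULL (clear)
  row 4: 0 empty cells -> FULL (clear)
  row 5: 6 empty cells -> not full
Total rows cleared: 3

Answer: 3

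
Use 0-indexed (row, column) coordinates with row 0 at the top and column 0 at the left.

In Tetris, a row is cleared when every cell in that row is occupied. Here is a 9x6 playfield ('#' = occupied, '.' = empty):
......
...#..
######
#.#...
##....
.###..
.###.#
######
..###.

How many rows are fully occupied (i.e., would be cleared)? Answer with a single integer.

Answer: 2

Derivation:
Check each row:
  row 0: 6 empty cells -> not full
  row 1: 5 empty cells -> not full
  row 2: 0 empty cells -> FULL (clear)
  row 3: 4 empty cells -> not full
  row 4: 4 empty cells -> not full
  row 5: 3 empty cells -> not full
  row 6: 2 empty cells -> not full
  row 7: 0 empty cells -> FULL (clear)
  row 8: 3 empty cells -> not full
Total rows cleared: 2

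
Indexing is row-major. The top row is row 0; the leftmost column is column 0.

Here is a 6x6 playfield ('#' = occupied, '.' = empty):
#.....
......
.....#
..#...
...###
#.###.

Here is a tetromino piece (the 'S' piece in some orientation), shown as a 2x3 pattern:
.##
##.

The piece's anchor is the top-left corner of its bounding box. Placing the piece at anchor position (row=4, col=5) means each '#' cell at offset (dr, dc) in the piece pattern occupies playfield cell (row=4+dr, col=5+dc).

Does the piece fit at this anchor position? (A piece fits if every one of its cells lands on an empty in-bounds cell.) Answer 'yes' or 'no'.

Answer: no

Derivation:
Check each piece cell at anchor (4, 5):
  offset (0,1) -> (4,6): out of bounds -> FAIL
  offset (0,2) -> (4,7): out of bounds -> FAIL
  offset (1,0) -> (5,5): empty -> OK
  offset (1,1) -> (5,6): out of bounds -> FAIL
All cells valid: no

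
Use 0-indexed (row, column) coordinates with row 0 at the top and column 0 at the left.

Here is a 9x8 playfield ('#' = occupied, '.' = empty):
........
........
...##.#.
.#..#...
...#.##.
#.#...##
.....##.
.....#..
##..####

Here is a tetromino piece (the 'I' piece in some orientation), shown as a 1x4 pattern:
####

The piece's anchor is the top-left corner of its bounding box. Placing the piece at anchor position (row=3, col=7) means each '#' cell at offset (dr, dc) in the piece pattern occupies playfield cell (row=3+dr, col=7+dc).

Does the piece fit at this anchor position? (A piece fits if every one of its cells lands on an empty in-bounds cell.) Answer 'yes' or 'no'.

Check each piece cell at anchor (3, 7):
  offset (0,0) -> (3,7): empty -> OK
  offset (0,1) -> (3,8): out of bounds -> FAIL
  offset (0,2) -> (3,9): out of bounds -> FAIL
  offset (0,3) -> (3,10): out of bounds -> FAIL
All cells valid: no

Answer: no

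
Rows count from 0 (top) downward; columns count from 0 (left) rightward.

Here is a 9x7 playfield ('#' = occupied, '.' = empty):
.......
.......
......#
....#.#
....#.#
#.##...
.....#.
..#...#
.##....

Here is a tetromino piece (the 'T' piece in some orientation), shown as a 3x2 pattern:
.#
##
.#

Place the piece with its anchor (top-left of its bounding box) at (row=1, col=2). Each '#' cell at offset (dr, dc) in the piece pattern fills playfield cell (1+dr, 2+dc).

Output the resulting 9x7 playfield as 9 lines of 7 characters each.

Fill (1+0,2+1) = (1,3)
Fill (1+1,2+0) = (2,2)
Fill (1+1,2+1) = (2,3)
Fill (1+2,2+1) = (3,3)

Answer: .......
...#...
..##..#
...##.#
....#.#
#.##...
.....#.
..#...#
.##....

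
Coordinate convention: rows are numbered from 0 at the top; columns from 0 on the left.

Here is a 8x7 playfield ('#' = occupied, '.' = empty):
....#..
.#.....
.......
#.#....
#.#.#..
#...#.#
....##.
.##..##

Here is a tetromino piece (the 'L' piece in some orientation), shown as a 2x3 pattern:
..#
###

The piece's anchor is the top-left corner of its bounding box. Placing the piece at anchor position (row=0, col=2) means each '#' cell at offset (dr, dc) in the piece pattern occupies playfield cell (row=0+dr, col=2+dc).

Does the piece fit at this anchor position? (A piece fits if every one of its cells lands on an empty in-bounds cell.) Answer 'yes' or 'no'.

Answer: no

Derivation:
Check each piece cell at anchor (0, 2):
  offset (0,2) -> (0,4): occupied ('#') -> FAIL
  offset (1,0) -> (1,2): empty -> OK
  offset (1,1) -> (1,3): empty -> OK
  offset (1,2) -> (1,4): empty -> OK
All cells valid: no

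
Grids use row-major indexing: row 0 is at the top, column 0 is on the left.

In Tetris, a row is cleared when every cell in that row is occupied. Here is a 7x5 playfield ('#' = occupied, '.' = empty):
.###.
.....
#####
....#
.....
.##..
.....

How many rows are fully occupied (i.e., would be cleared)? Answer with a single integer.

Answer: 1

Derivation:
Check each row:
  row 0: 2 empty cells -> not full
  row 1: 5 empty cells -> not full
  row 2: 0 empty cells -> FULL (clear)
  row 3: 4 empty cells -> not full
  row 4: 5 empty cells -> not full
  row 5: 3 empty cells -> not full
  row 6: 5 empty cells -> not full
Total rows cleared: 1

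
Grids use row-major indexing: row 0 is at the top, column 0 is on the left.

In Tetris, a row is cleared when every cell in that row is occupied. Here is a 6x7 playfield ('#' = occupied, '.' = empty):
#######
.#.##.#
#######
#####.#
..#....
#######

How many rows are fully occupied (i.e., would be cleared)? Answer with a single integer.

Check each row:
  row 0: 0 empty cells -> FULL (clear)
  row 1: 3 empty cells -> not full
  row 2: 0 empty cells -> FULL (clear)
  row 3: 1 empty cell -> not full
  row 4: 6 empty cells -> not full
  row 5: 0 empty cells -> FULL (clear)
Total rows cleared: 3

Answer: 3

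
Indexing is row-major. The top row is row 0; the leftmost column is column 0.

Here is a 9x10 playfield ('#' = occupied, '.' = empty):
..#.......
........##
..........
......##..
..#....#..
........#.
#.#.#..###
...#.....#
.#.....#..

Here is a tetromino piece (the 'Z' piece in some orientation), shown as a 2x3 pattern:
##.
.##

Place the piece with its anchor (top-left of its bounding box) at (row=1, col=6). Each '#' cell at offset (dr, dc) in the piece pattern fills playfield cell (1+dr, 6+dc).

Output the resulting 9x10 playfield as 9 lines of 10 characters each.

Answer: ..#.......
......####
.......##.
......##..
..#....#..
........#.
#.#.#..###
...#.....#
.#.....#..

Derivation:
Fill (1+0,6+0) = (1,6)
Fill (1+0,6+1) = (1,7)
Fill (1+1,6+1) = (2,7)
Fill (1+1,6+2) = (2,8)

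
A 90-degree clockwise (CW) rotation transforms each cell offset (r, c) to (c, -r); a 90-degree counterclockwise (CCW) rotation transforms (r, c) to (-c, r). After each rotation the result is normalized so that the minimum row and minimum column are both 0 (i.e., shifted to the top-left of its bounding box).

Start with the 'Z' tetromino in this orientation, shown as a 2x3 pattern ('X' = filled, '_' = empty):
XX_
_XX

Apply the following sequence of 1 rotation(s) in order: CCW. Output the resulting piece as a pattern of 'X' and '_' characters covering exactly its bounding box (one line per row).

Answer: _X
XX
X_

Derivation:
Start:
XX_
_XX
After rotation 1 (CCW):
_X
XX
X_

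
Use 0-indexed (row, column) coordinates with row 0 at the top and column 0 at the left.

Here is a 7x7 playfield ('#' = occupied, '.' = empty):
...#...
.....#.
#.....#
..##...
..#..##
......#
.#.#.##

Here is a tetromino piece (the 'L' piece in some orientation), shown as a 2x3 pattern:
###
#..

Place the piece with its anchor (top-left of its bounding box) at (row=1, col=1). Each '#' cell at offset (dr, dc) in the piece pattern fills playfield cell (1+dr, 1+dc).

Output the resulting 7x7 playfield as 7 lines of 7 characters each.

Fill (1+0,1+0) = (1,1)
Fill (1+0,1+1) = (1,2)
Fill (1+0,1+2) = (1,3)
Fill (1+1,1+0) = (2,1)

Answer: ...#...
.###.#.
##....#
..##...
..#..##
......#
.#.#.##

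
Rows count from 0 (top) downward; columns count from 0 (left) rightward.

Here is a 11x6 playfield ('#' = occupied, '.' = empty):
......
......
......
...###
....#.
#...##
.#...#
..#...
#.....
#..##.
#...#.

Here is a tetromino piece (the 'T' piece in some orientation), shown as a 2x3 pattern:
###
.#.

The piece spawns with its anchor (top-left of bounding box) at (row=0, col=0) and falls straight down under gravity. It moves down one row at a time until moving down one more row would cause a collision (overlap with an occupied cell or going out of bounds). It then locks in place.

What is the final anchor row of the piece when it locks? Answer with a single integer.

Spawn at (row=0, col=0). Try each row:
  row 0: fits
  row 1: fits
  row 2: fits
  row 3: fits
  row 4: fits
  row 5: blocked -> lock at row 4

Answer: 4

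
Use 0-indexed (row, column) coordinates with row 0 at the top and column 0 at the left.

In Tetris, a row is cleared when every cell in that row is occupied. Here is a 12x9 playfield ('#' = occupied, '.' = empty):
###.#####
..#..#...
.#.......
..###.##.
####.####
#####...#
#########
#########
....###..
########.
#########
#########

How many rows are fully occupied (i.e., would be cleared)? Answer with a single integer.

Check each row:
  row 0: 1 empty cell -> not full
  row 1: 7 empty cells -> not full
  row 2: 8 empty cells -> not full
  row 3: 4 empty cells -> not full
  row 4: 1 empty cell -> not full
  row 5: 3 empty cells -> not full
  row 6: 0 empty cells -> FULL (clear)
  row 7: 0 empty cells -> FULL (clear)
  row 8: 6 empty cells -> not full
  row 9: 1 empty cell -> not full
  row 10: 0 empty cells -> FULL (clear)
  row 11: 0 empty cells -> FULL (clear)
Total rows cleared: 4

Answer: 4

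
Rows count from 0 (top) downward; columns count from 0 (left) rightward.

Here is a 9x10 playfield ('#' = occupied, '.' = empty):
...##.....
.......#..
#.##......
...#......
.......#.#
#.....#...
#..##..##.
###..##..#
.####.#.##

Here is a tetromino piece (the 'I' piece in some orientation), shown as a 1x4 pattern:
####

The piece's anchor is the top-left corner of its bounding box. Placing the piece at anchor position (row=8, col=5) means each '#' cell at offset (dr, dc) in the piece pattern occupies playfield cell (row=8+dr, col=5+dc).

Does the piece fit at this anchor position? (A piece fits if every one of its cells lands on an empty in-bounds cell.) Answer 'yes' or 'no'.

Answer: no

Derivation:
Check each piece cell at anchor (8, 5):
  offset (0,0) -> (8,5): empty -> OK
  offset (0,1) -> (8,6): occupied ('#') -> FAIL
  offset (0,2) -> (8,7): empty -> OK
  offset (0,3) -> (8,8): occupied ('#') -> FAIL
All cells valid: no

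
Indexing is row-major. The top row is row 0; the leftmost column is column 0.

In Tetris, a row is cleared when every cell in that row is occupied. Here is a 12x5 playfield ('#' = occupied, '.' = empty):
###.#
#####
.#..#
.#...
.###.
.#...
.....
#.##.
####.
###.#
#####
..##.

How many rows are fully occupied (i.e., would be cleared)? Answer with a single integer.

Answer: 2

Derivation:
Check each row:
  row 0: 1 empty cell -> not full
  row 1: 0 empty cells -> FULL (clear)
  row 2: 3 empty cells -> not full
  row 3: 4 empty cells -> not full
  row 4: 2 empty cells -> not full
  row 5: 4 empty cells -> not full
  row 6: 5 empty cells -> not full
  row 7: 2 empty cells -> not full
  row 8: 1 empty cell -> not full
  row 9: 1 empty cell -> not full
  row 10: 0 empty cells -> FULL (clear)
  row 11: 3 empty cells -> not full
Total rows cleared: 2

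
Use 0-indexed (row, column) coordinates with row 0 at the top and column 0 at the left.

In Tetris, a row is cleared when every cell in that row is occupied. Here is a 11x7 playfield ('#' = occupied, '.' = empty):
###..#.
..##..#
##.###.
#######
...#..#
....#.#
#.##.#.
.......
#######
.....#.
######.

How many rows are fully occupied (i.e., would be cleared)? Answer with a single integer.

Check each row:
  row 0: 3 empty cells -> not full
  row 1: 4 empty cells -> not full
  row 2: 2 empty cells -> not full
  row 3: 0 empty cells -> FULL (clear)
  row 4: 5 empty cells -> not full
  row 5: 5 empty cells -> not full
  row 6: 3 empty cells -> not full
  row 7: 7 empty cells -> not full
  row 8: 0 empty cells -> FULL (clear)
  row 9: 6 empty cells -> not full
  row 10: 1 empty cell -> not full
Total rows cleared: 2

Answer: 2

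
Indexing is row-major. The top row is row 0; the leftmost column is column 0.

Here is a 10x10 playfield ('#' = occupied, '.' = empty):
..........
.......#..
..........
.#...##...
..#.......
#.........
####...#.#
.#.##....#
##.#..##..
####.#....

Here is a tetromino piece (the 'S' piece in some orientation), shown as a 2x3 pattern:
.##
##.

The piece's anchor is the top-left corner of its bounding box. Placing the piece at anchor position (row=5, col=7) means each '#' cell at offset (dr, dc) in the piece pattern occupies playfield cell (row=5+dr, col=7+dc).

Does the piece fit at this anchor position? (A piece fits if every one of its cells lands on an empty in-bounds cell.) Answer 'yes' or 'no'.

Check each piece cell at anchor (5, 7):
  offset (0,1) -> (5,8): empty -> OK
  offset (0,2) -> (5,9): empty -> OK
  offset (1,0) -> (6,7): occupied ('#') -> FAIL
  offset (1,1) -> (6,8): empty -> OK
All cells valid: no

Answer: no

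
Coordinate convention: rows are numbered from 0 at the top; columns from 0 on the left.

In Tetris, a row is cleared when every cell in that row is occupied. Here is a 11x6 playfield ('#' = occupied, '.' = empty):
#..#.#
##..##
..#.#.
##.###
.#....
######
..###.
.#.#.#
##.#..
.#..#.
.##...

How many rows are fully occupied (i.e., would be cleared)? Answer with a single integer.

Answer: 1

Derivation:
Check each row:
  row 0: 3 empty cells -> not full
  row 1: 2 empty cells -> not full
  row 2: 4 empty cells -> not full
  row 3: 1 empty cell -> not full
  row 4: 5 empty cells -> not full
  row 5: 0 empty cells -> FULL (clear)
  row 6: 3 empty cells -> not full
  row 7: 3 empty cells -> not full
  row 8: 3 empty cells -> not full
  row 9: 4 empty cells -> not full
  row 10: 4 empty cells -> not full
Total rows cleared: 1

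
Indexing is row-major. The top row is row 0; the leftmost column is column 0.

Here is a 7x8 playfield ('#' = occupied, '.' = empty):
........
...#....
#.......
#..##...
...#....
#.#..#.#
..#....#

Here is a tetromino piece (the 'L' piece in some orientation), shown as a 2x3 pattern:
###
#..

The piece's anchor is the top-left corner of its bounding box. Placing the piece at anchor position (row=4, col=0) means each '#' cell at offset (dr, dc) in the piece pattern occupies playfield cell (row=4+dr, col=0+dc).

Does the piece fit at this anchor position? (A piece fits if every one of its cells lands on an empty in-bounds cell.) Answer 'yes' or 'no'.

Check each piece cell at anchor (4, 0):
  offset (0,0) -> (4,0): empty -> OK
  offset (0,1) -> (4,1): empty -> OK
  offset (0,2) -> (4,2): empty -> OK
  offset (1,0) -> (5,0): occupied ('#') -> FAIL
All cells valid: no

Answer: no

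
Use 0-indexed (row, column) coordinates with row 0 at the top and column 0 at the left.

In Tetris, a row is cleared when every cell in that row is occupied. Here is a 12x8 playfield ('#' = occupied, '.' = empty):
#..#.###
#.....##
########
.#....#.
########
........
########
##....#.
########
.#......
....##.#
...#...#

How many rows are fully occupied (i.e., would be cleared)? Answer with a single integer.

Answer: 4

Derivation:
Check each row:
  row 0: 3 empty cells -> not full
  row 1: 5 empty cells -> not full
  row 2: 0 empty cells -> FULL (clear)
  row 3: 6 empty cells -> not full
  row 4: 0 empty cells -> FULL (clear)
  row 5: 8 empty cells -> not full
  row 6: 0 empty cells -> FULL (clear)
  row 7: 5 empty cells -> not full
  row 8: 0 empty cells -> FULL (clear)
  row 9: 7 empty cells -> not full
  row 10: 5 empty cells -> not full
  row 11: 6 empty cells -> not full
Total rows cleared: 4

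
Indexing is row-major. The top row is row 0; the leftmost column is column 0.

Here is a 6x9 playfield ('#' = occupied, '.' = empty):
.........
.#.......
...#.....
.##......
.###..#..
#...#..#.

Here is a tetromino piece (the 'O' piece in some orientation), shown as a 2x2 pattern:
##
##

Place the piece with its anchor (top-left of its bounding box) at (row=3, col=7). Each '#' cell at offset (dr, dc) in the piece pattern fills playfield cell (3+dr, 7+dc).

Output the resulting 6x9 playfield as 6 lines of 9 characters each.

Answer: .........
.#.......
...#.....
.##....##
.###..###
#...#..#.

Derivation:
Fill (3+0,7+0) = (3,7)
Fill (3+0,7+1) = (3,8)
Fill (3+1,7+0) = (4,7)
Fill (3+1,7+1) = (4,8)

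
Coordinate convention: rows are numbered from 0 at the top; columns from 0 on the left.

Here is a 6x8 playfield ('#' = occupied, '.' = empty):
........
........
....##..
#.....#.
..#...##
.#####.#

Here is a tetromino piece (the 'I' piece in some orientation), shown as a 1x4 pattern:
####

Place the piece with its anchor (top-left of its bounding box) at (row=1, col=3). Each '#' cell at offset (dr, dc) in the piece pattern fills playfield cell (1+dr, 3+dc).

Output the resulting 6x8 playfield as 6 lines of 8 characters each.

Answer: ........
...####.
....##..
#.....#.
..#...##
.#####.#

Derivation:
Fill (1+0,3+0) = (1,3)
Fill (1+0,3+1) = (1,4)
Fill (1+0,3+2) = (1,5)
Fill (1+0,3+3) = (1,6)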